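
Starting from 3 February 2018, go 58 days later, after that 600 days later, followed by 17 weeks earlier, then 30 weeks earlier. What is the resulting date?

December 29, 2018

Advancing 58 days from February 3, 2018:
February has 28 days, so 28 − 3 = 25 days remain after February 3, 2018; 58 − 25 = 33 left.
March 2018 has 31 days: 33 − 31 = 2 left.
2 days into April 2018 → April 2, 2018.
Counting forward 600 days from April 2, 2018:
April has 30 days, so 30 − 2 = 28 days remain after April 2, 2018; 600 − 28 = 572 left.
May 2018 has 31 days: 572 − 31 = 541 left.
June 2018 has 30 days: 541 − 30 = 511 left.
July 2018 has 31 days: 511 − 31 = 480 left.
August 2018 has 31 days: 480 − 31 = 449 left.
September 2018 has 30 days: 449 − 30 = 419 left.
October 2018 has 31 days: 419 − 31 = 388 left.
November 2018 has 30 days: 388 − 30 = 358 left.
December 2018 has 31 days: 358 − 31 = 327 left.
January 2019 has 31 days: 327 − 31 = 296 left.
February 2019 has 28 days (2019 is not a leap year): 296 − 28 = 268 left.
March 2019 has 31 days: 268 − 31 = 237 left.
April 2019 has 30 days: 237 − 30 = 207 left.
May 2019 has 31 days: 207 − 31 = 176 left.
June 2019 has 30 days: 176 − 30 = 146 left.
July 2019 has 31 days: 146 − 31 = 115 left.
August 2019 has 31 days: 115 − 31 = 84 left.
September 2019 has 30 days: 84 − 30 = 54 left.
October 2019 has 31 days: 54 − 31 = 23 left.
23 days into November 2019 → November 23, 2019.
Going back 17 weeks (= 119 days) from November 23, 2019:
Going back 23 days from November 23, 2019 reaches the end of the previous month; 119 − 23 = 96 left.
October 2019 has 31 days: 96 − 31 = 65 left.
September 2019 has 30 days: 65 − 30 = 35 left.
August 2019 has 31 days: 35 − 31 = 4 left.
July 2019 has 31 days; 31 − 4 = 27 → July 27, 2019.
Going back 30 weeks (= 210 days) from July 27, 2019:
Going back 27 days from July 27, 2019 reaches the end of the previous month; 210 − 27 = 183 left.
June 2019 has 30 days: 183 − 30 = 153 left.
May 2019 has 31 days: 153 − 31 = 122 left.
April 2019 has 30 days: 122 − 30 = 92 left.
March 2019 has 31 days: 92 − 31 = 61 left.
February 2019 has 28 days (2019 is not a leap year): 61 − 28 = 33 left.
January 2019 has 31 days: 33 − 31 = 2 left.
December 2018 has 31 days; 31 − 2 = 29 → December 29, 2018.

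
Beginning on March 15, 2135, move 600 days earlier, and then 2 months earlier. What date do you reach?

Subtracting 600 days from March 15, 2135:
Going back 15 days from March 15, 2135 reaches the end of the previous month; 600 − 15 = 585 left.
February 2135 has 28 days (2135 is not a leap year): 585 − 28 = 557 left.
January 2135 has 31 days: 557 − 31 = 526 left.
December 2134 has 31 days: 526 − 31 = 495 left.
November 2134 has 30 days: 495 − 30 = 465 left.
October 2134 has 31 days: 465 − 31 = 434 left.
September 2134 has 30 days: 434 − 30 = 404 left.
August 2134 has 31 days: 404 − 31 = 373 left.
July 2134 has 31 days: 373 − 31 = 342 left.
June 2134 has 30 days: 342 − 30 = 312 left.
May 2134 has 31 days: 312 − 31 = 281 left.
April 2134 has 30 days: 281 − 30 = 251 left.
March 2134 has 31 days: 251 − 31 = 220 left.
February 2134 has 28 days (2134 is not a leap year): 220 − 28 = 192 left.
January 2134 has 31 days: 192 − 31 = 161 left.
December 2133 has 31 days: 161 − 31 = 130 left.
November 2133 has 30 days: 130 − 30 = 100 left.
October 2133 has 31 days: 100 − 31 = 69 left.
September 2133 has 30 days: 69 − 30 = 39 left.
August 2133 has 31 days: 39 − 31 = 8 left.
July 2133 has 31 days; 31 − 8 = 23 → July 23, 2133.
Subtracting 2 months from July 23, 2133:
month 7 − 2 = 5 → May 2133.
Day 23 is valid in May, giving May 23, 2133.

May 23, 2133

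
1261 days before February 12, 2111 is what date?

August 31, 2107

Counting back 1261 days from February 12, 2111.
Going back 12 days from February 12, 2111 reaches the end of the previous month; 1261 − 12 = 1249 left.
January 2111 has 31 days: 1249 − 31 = 1218 left.
December 2110 has 31 days: 1218 − 31 = 1187 left.
November 2110 has 30 days: 1187 − 30 = 1157 left.
October 2110 has 31 days: 1157 − 31 = 1126 left.
September 2110 has 30 days: 1126 − 30 = 1096 left.
August 2110 has 31 days: 1096 − 31 = 1065 left.
July 2110 has 31 days: 1065 − 31 = 1034 left.
June 2110 has 30 days: 1034 − 30 = 1004 left.
May 2110 has 31 days: 1004 − 31 = 973 left.
April 2110 has 30 days: 973 − 30 = 943 left.
March 2110 has 31 days: 943 − 31 = 912 left.
February 2110 has 28 days (2110 is not a leap year): 912 − 28 = 884 left.
January 2110 has 31 days: 884 − 31 = 853 left.
December 2109 has 31 days: 853 − 31 = 822 left.
November 2109 has 30 days: 822 − 30 = 792 left.
October 2109 has 31 days: 792 − 31 = 761 left.
September 2109 has 30 days: 761 − 30 = 731 left.
August 2109 has 31 days: 731 − 31 = 700 left.
July 2109 has 31 days: 700 − 31 = 669 left.
June 2109 has 30 days: 669 − 30 = 639 left.
May 2109 has 31 days: 639 − 31 = 608 left.
April 2109 has 30 days: 608 − 30 = 578 left.
March 2109 has 31 days: 578 − 31 = 547 left.
February 2109 has 28 days (2109 is not a leap year): 547 − 28 = 519 left.
January 2109 has 31 days: 519 − 31 = 488 left.
December 2108 has 31 days: 488 − 31 = 457 left.
November 2108 has 30 days: 457 − 30 = 427 left.
October 2108 has 31 days: 427 − 31 = 396 left.
September 2108 has 30 days: 396 − 30 = 366 left.
August 2108 has 31 days: 366 − 31 = 335 left.
July 2108 has 31 days: 335 − 31 = 304 left.
June 2108 has 30 days: 304 − 30 = 274 left.
May 2108 has 31 days: 274 − 31 = 243 left.
April 2108 has 30 days: 243 − 30 = 213 left.
March 2108 has 31 days: 213 − 31 = 182 left.
February 2108 has 29 days (2108 is a leap year): 182 − 29 = 153 left.
January 2108 has 31 days: 153 − 31 = 122 left.
December 2107 has 31 days: 122 − 31 = 91 left.
November 2107 has 30 days: 91 − 30 = 61 left.
October 2107 has 31 days: 61 − 31 = 30 left.
September 2107 has 30 days: 30 − 30 = 0 left.
August 2107 has 31 days; 31 − 0 = 31 → August 31, 2107.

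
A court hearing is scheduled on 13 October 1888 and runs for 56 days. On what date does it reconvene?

December 8, 1888

Counting forward 56 days from October 13, 1888.
October has 31 days, so 31 − 13 = 18 days remain after October 13, 1888; 56 − 18 = 38 left.
November 1888 has 30 days: 38 − 30 = 8 left.
8 days into December 1888 → December 8, 1888.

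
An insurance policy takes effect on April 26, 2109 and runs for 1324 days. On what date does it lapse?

Counting forward 1324 days from April 26, 2109.
April has 30 days, so 30 − 26 = 4 days remain after April 26, 2109; 1324 − 4 = 1320 left.
May 2109 has 31 days: 1320 − 31 = 1289 left.
June 2109 has 30 days: 1289 − 30 = 1259 left.
July 2109 has 31 days: 1259 − 31 = 1228 left.
August 2109 has 31 days: 1228 − 31 = 1197 left.
September 2109 has 30 days: 1197 − 30 = 1167 left.
October 2109 has 31 days: 1167 − 31 = 1136 left.
November 2109 has 30 days: 1136 − 30 = 1106 left.
December 2109 has 31 days: 1106 − 31 = 1075 left.
January 2110 has 31 days: 1075 − 31 = 1044 left.
February 2110 has 28 days (2110 is not a leap year): 1044 − 28 = 1016 left.
March 2110 has 31 days: 1016 − 31 = 985 left.
April 2110 has 30 days: 985 − 30 = 955 left.
May 2110 has 31 days: 955 − 31 = 924 left.
June 2110 has 30 days: 924 − 30 = 894 left.
July 2110 has 31 days: 894 − 31 = 863 left.
August 2110 has 31 days: 863 − 31 = 832 left.
September 2110 has 30 days: 832 − 30 = 802 left.
October 2110 has 31 days: 802 − 31 = 771 left.
November 2110 has 30 days: 771 − 30 = 741 left.
December 2110 has 31 days: 741 − 31 = 710 left.
January 2111 has 31 days: 710 − 31 = 679 left.
February 2111 has 28 days (2111 is not a leap year): 679 − 28 = 651 left.
March 2111 has 31 days: 651 − 31 = 620 left.
April 2111 has 30 days: 620 − 30 = 590 left.
May 2111 has 31 days: 590 − 31 = 559 left.
June 2111 has 30 days: 559 − 30 = 529 left.
July 2111 has 31 days: 529 − 31 = 498 left.
August 2111 has 31 days: 498 − 31 = 467 left.
September 2111 has 30 days: 467 − 30 = 437 left.
October 2111 has 31 days: 437 − 31 = 406 left.
November 2111 has 30 days: 406 − 30 = 376 left.
December 2111 has 31 days: 376 − 31 = 345 left.
January 2112 has 31 days: 345 − 31 = 314 left.
February 2112 has 29 days (2112 is a leap year): 314 − 29 = 285 left.
March 2112 has 31 days: 285 − 31 = 254 left.
April 2112 has 30 days: 254 − 30 = 224 left.
May 2112 has 31 days: 224 − 31 = 193 left.
June 2112 has 30 days: 193 − 30 = 163 left.
July 2112 has 31 days: 163 − 31 = 132 left.
August 2112 has 31 days: 132 − 31 = 101 left.
September 2112 has 30 days: 101 − 30 = 71 left.
October 2112 has 31 days: 71 − 31 = 40 left.
November 2112 has 30 days: 40 − 30 = 10 left.
10 days into December 2112 → December 10, 2112.

December 10, 2112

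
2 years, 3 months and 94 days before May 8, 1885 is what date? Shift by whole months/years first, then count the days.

November 6, 1882

Subtracting 2 years, 3 months and 94 days from May 8, 1885: first the month/year part, then the days.
-2 years → 1883; month 5 − 3 = 2 → February 1883.
Day 8 is valid in February, giving February 8, 1883.
Now subtract 94 days from February 8, 1883.
Going back 8 days from February 8, 1883 reaches the end of the previous month; 94 − 8 = 86 left.
January 1883 has 31 days: 86 − 31 = 55 left.
December 1882 has 31 days: 55 − 31 = 24 left.
November 1882 has 30 days; 30 − 24 = 6 → November 6, 1882.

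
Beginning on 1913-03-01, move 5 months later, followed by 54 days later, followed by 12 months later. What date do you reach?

September 24, 1914

Counting forward 5 months from March 1, 1913:
month 3 + 5 = 8 → August 1913.
Day 1 is valid in August, giving August 1, 1913.
Counting forward 54 days from August 1, 1913:
August has 31 days, so 31 − 1 = 30 days remain after August 1, 1913; 54 − 30 = 24 left.
24 days into September 1913 → September 24, 1913.
Adding 12 months from September 24, 1913:
month 9 + 12 = 21, which is month 9 of year 1914 → September 1914.
Day 24 is valid in September, giving September 24, 1914.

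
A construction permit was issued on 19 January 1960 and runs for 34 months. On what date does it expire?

November 19, 1962

Counting forward 34 months from January 19, 1960.
month 1 + 34 = 35, which is month 11 of year 1962 → November 1962.
Day 19 is valid in November, giving November 19, 1962.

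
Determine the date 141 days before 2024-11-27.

Counting back 141 days from November 27, 2024.
Going back 27 days from November 27, 2024 reaches the end of the previous month; 141 − 27 = 114 left.
October 2024 has 31 days: 114 − 31 = 83 left.
September 2024 has 30 days: 83 − 30 = 53 left.
August 2024 has 31 days: 53 − 31 = 22 left.
July 2024 has 31 days; 31 − 22 = 9 → July 9, 2024.

July 9, 2024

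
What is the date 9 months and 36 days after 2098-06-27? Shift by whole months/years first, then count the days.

Adding 9 months and 36 days from June 27, 2098: first the month/year part, then the days.
month 6 + 9 = 15, which is month 3 of year 2099 → March 2099.
Day 27 is valid in March, giving March 27, 2099.
Now add 36 days from March 27, 2099.
March has 31 days, so 31 − 27 = 4 days remain after March 27, 2099; 36 − 4 = 32 left.
April 2099 has 30 days: 32 − 30 = 2 left.
2 days into May 2099 → May 2, 2099.

May 2, 2099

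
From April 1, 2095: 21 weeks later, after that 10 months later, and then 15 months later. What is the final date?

September 26, 2097

Adding 21 weeks (= 147 days) from April 1, 2095:
April has 30 days, so 30 − 1 = 29 days remain after April 1, 2095; 147 − 29 = 118 left.
May 2095 has 31 days: 118 − 31 = 87 left.
June 2095 has 30 days: 87 − 30 = 57 left.
July 2095 has 31 days: 57 − 31 = 26 left.
26 days into August 2095 → August 26, 2095.
Adding 10 months from August 26, 2095:
month 8 + 10 = 18, which is month 6 of year 2096 → June 2096.
Day 26 is valid in June, giving June 26, 2096.
Advancing 15 months from June 26, 2096:
month 6 + 15 = 21, which is month 9 of year 2097 → September 2097.
Day 26 is valid in September, giving September 26, 2097.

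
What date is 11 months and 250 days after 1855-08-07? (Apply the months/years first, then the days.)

March 14, 1857

Advancing 11 months and 250 days from August 7, 1855: first the month/year part, then the days.
month 8 + 11 = 19, which is month 7 of year 1856 → July 1856.
Day 7 is valid in July, giving July 7, 1856.
Now add 250 days from July 7, 1856.
July has 31 days, so 31 − 7 = 24 days remain after July 7, 1856; 250 − 24 = 226 left.
August 1856 has 31 days: 226 − 31 = 195 left.
September 1856 has 30 days: 195 − 30 = 165 left.
October 1856 has 31 days: 165 − 31 = 134 left.
November 1856 has 30 days: 134 − 30 = 104 left.
December 1856 has 31 days: 104 − 31 = 73 left.
January 1857 has 31 days: 73 − 31 = 42 left.
February 1857 has 28 days (1857 is not a leap year): 42 − 28 = 14 left.
14 days into March 1857 → March 14, 1857.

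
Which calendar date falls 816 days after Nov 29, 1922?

February 22, 1925

Adding 816 days from November 29, 1922.
November has 30 days, so 30 − 29 = 1 day remains after November 29, 1922; 816 − 1 = 815 left.
December 1922 has 31 days: 815 − 31 = 784 left.
January 1923 has 31 days: 784 − 31 = 753 left.
February 1923 has 28 days (1923 is not a leap year): 753 − 28 = 725 left.
March 1923 has 31 days: 725 − 31 = 694 left.
April 1923 has 30 days: 694 − 30 = 664 left.
May 1923 has 31 days: 664 − 31 = 633 left.
June 1923 has 30 days: 633 − 30 = 603 left.
July 1923 has 31 days: 603 − 31 = 572 left.
August 1923 has 31 days: 572 − 31 = 541 left.
September 1923 has 30 days: 541 − 30 = 511 left.
October 1923 has 31 days: 511 − 31 = 480 left.
November 1923 has 30 days: 480 − 30 = 450 left.
December 1923 has 31 days: 450 − 31 = 419 left.
January 1924 has 31 days: 419 − 31 = 388 left.
February 1924 has 29 days (1924 is a leap year): 388 − 29 = 359 left.
March 1924 has 31 days: 359 − 31 = 328 left.
April 1924 has 30 days: 328 − 30 = 298 left.
May 1924 has 31 days: 298 − 31 = 267 left.
June 1924 has 30 days: 267 − 30 = 237 left.
July 1924 has 31 days: 237 − 31 = 206 left.
August 1924 has 31 days: 206 − 31 = 175 left.
September 1924 has 30 days: 175 − 30 = 145 left.
October 1924 has 31 days: 145 − 31 = 114 left.
November 1924 has 30 days: 114 − 30 = 84 left.
December 1924 has 31 days: 84 − 31 = 53 left.
January 1925 has 31 days: 53 − 31 = 22 left.
22 days into February 1925 → February 22, 1925.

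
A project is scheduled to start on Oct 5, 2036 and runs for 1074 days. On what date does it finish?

September 14, 2039

Adding 1074 days from October 5, 2036.
October has 31 days, so 31 − 5 = 26 days remain after October 5, 2036; 1074 − 26 = 1048 left.
November 2036 has 30 days: 1048 − 30 = 1018 left.
December 2036 has 31 days: 1018 − 31 = 987 left.
January 2037 has 31 days: 987 − 31 = 956 left.
February 2037 has 28 days (2037 is not a leap year): 956 − 28 = 928 left.
March 2037 has 31 days: 928 − 31 = 897 left.
April 2037 has 30 days: 897 − 30 = 867 left.
May 2037 has 31 days: 867 − 31 = 836 left.
June 2037 has 30 days: 836 − 30 = 806 left.
July 2037 has 31 days: 806 − 31 = 775 left.
August 2037 has 31 days: 775 − 31 = 744 left.
September 2037 has 30 days: 744 − 30 = 714 left.
October 2037 has 31 days: 714 − 31 = 683 left.
November 2037 has 30 days: 683 − 30 = 653 left.
December 2037 has 31 days: 653 − 31 = 622 left.
January 2038 has 31 days: 622 − 31 = 591 left.
February 2038 has 28 days (2038 is not a leap year): 591 − 28 = 563 left.
March 2038 has 31 days: 563 − 31 = 532 left.
April 2038 has 30 days: 532 − 30 = 502 left.
May 2038 has 31 days: 502 − 31 = 471 left.
June 2038 has 30 days: 471 − 30 = 441 left.
July 2038 has 31 days: 441 − 31 = 410 left.
August 2038 has 31 days: 410 − 31 = 379 left.
September 2038 has 30 days: 379 − 30 = 349 left.
October 2038 has 31 days: 349 − 31 = 318 left.
November 2038 has 30 days: 318 − 30 = 288 left.
December 2038 has 31 days: 288 − 31 = 257 left.
January 2039 has 31 days: 257 − 31 = 226 left.
February 2039 has 28 days (2039 is not a leap year): 226 − 28 = 198 left.
March 2039 has 31 days: 198 − 31 = 167 left.
April 2039 has 30 days: 167 − 30 = 137 left.
May 2039 has 31 days: 137 − 31 = 106 left.
June 2039 has 30 days: 106 − 30 = 76 left.
July 2039 has 31 days: 76 − 31 = 45 left.
August 2039 has 31 days: 45 − 31 = 14 left.
14 days into September 2039 → September 14, 2039.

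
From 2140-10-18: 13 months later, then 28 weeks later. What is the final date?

Counting forward 13 months from October 18, 2140:
month 10 + 13 = 23, which is month 11 of year 2141 → November 2141.
Day 18 is valid in November, giving November 18, 2141.
Advancing 28 weeks (= 196 days) from November 18, 2141:
November has 30 days, so 30 − 18 = 12 days remain after November 18, 2141; 196 − 12 = 184 left.
December 2141 has 31 days: 184 − 31 = 153 left.
January 2142 has 31 days: 153 − 31 = 122 left.
February 2142 has 28 days (2142 is not a leap year): 122 − 28 = 94 left.
March 2142 has 31 days: 94 − 31 = 63 left.
April 2142 has 30 days: 63 − 30 = 33 left.
May 2142 has 31 days: 33 − 31 = 2 left.
2 days into June 2142 → June 2, 2142.

June 2, 2142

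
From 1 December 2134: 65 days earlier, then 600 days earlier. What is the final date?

Going back 65 days from December 1, 2134:
Going back 1 day from December 1, 2134 reaches the end of the previous month; 65 − 1 = 64 left.
November 2134 has 30 days: 64 − 30 = 34 left.
October 2134 has 31 days: 34 − 31 = 3 left.
September 2134 has 30 days; 30 − 3 = 27 → September 27, 2134.
Counting back 600 days from September 27, 2134:
Going back 27 days from September 27, 2134 reaches the end of the previous month; 600 − 27 = 573 left.
August 2134 has 31 days: 573 − 31 = 542 left.
July 2134 has 31 days: 542 − 31 = 511 left.
June 2134 has 30 days: 511 − 30 = 481 left.
May 2134 has 31 days: 481 − 31 = 450 left.
April 2134 has 30 days: 450 − 30 = 420 left.
March 2134 has 31 days: 420 − 31 = 389 left.
February 2134 has 28 days (2134 is not a leap year): 389 − 28 = 361 left.
January 2134 has 31 days: 361 − 31 = 330 left.
December 2133 has 31 days: 330 − 31 = 299 left.
November 2133 has 30 days: 299 − 30 = 269 left.
October 2133 has 31 days: 269 − 31 = 238 left.
September 2133 has 30 days: 238 − 30 = 208 left.
August 2133 has 31 days: 208 − 31 = 177 left.
July 2133 has 31 days: 177 − 31 = 146 left.
June 2133 has 30 days: 146 − 30 = 116 left.
May 2133 has 31 days: 116 − 31 = 85 left.
April 2133 has 30 days: 85 − 30 = 55 left.
March 2133 has 31 days: 55 − 31 = 24 left.
February 2133 has 28 days; 28 − 24 = 4 → February 4, 2133.

February 4, 2133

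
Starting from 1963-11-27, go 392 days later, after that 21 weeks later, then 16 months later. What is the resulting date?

Counting forward 392 days from November 27, 1963:
November has 30 days, so 30 − 27 = 3 days remain after November 27, 1963; 392 − 3 = 389 left.
December 1963 has 31 days: 389 − 31 = 358 left.
January 1964 has 31 days: 358 − 31 = 327 left.
February 1964 has 29 days (1964 is a leap year): 327 − 29 = 298 left.
March 1964 has 31 days: 298 − 31 = 267 left.
April 1964 has 30 days: 267 − 30 = 237 left.
May 1964 has 31 days: 237 − 31 = 206 left.
June 1964 has 30 days: 206 − 30 = 176 left.
July 1964 has 31 days: 176 − 31 = 145 left.
August 1964 has 31 days: 145 − 31 = 114 left.
September 1964 has 30 days: 114 − 30 = 84 left.
October 1964 has 31 days: 84 − 31 = 53 left.
November 1964 has 30 days: 53 − 30 = 23 left.
23 days into December 1964 → December 23, 1964.
Adding 21 weeks (= 147 days) from December 23, 1964:
December has 31 days, so 31 − 23 = 8 days remain after December 23, 1964; 147 − 8 = 139 left.
January 1965 has 31 days: 139 − 31 = 108 left.
February 1965 has 28 days (1965 is not a leap year): 108 − 28 = 80 left.
March 1965 has 31 days: 80 − 31 = 49 left.
April 1965 has 30 days: 49 − 30 = 19 left.
19 days into May 1965 → May 19, 1965.
Adding 16 months from May 19, 1965:
month 5 + 16 = 21, which is month 9 of year 1966 → September 1966.
Day 19 is valid in September, giving September 19, 1966.

September 19, 1966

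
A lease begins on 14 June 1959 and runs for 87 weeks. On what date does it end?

Adding 87 weeks = 609 days from June 14, 1959.
June has 30 days, so 30 − 14 = 16 days remain after June 14, 1959; 609 − 16 = 593 left.
July 1959 has 31 days: 593 − 31 = 562 left.
August 1959 has 31 days: 562 − 31 = 531 left.
September 1959 has 30 days: 531 − 30 = 501 left.
October 1959 has 31 days: 501 − 31 = 470 left.
November 1959 has 30 days: 470 − 30 = 440 left.
December 1959 has 31 days: 440 − 31 = 409 left.
January 1960 has 31 days: 409 − 31 = 378 left.
February 1960 has 29 days (1960 is a leap year): 378 − 29 = 349 left.
March 1960 has 31 days: 349 − 31 = 318 left.
April 1960 has 30 days: 318 − 30 = 288 left.
May 1960 has 31 days: 288 − 31 = 257 left.
June 1960 has 30 days: 257 − 30 = 227 left.
July 1960 has 31 days: 227 − 31 = 196 left.
August 1960 has 31 days: 196 − 31 = 165 left.
September 1960 has 30 days: 165 − 30 = 135 left.
October 1960 has 31 days: 135 − 31 = 104 left.
November 1960 has 30 days: 104 − 30 = 74 left.
December 1960 has 31 days: 74 − 31 = 43 left.
January 1961 has 31 days: 43 − 31 = 12 left.
12 days into February 1961 → February 12, 1961.

February 12, 1961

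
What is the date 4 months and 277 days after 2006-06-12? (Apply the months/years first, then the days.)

Advancing 4 months and 277 days from June 12, 2006: first the month/year part, then the days.
month 6 + 4 = 10 → October 2006.
Day 12 is valid in October, giving October 12, 2006.
Now add 277 days from October 12, 2006.
October has 31 days, so 31 − 12 = 19 days remain after October 12, 2006; 277 − 19 = 258 left.
November 2006 has 30 days: 258 − 30 = 228 left.
December 2006 has 31 days: 228 − 31 = 197 left.
January 2007 has 31 days: 197 − 31 = 166 left.
February 2007 has 28 days (2007 is not a leap year): 166 − 28 = 138 left.
March 2007 has 31 days: 138 − 31 = 107 left.
April 2007 has 30 days: 107 − 30 = 77 left.
May 2007 has 31 days: 77 − 31 = 46 left.
June 2007 has 30 days: 46 − 30 = 16 left.
16 days into July 2007 → July 16, 2007.

July 16, 2007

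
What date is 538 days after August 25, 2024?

February 14, 2026

Advancing 538 days from August 25, 2024.
August has 31 days, so 31 − 25 = 6 days remain after August 25, 2024; 538 − 6 = 532 left.
September 2024 has 30 days: 532 − 30 = 502 left.
October 2024 has 31 days: 502 − 31 = 471 left.
November 2024 has 30 days: 471 − 30 = 441 left.
December 2024 has 31 days: 441 − 31 = 410 left.
January 2025 has 31 days: 410 − 31 = 379 left.
February 2025 has 28 days (2025 is not a leap year): 379 − 28 = 351 left.
March 2025 has 31 days: 351 − 31 = 320 left.
April 2025 has 30 days: 320 − 30 = 290 left.
May 2025 has 31 days: 290 − 31 = 259 left.
June 2025 has 30 days: 259 − 30 = 229 left.
July 2025 has 31 days: 229 − 31 = 198 left.
August 2025 has 31 days: 198 − 31 = 167 left.
September 2025 has 30 days: 167 − 30 = 137 left.
October 2025 has 31 days: 137 − 31 = 106 left.
November 2025 has 30 days: 106 − 30 = 76 left.
December 2025 has 31 days: 76 − 31 = 45 left.
January 2026 has 31 days: 45 − 31 = 14 left.
14 days into February 2026 → February 14, 2026.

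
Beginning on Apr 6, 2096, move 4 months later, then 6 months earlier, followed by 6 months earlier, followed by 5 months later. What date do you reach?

Counting forward 4 months from April 6, 2096:
month 4 + 4 = 8 → August 2096.
Day 6 is valid in August, giving August 6, 2096.
Going back 6 months from August 6, 2096:
month 8 − 6 = 2 → February 2096.
Day 6 is valid in February, giving February 6, 2096.
Subtracting 6 months from February 6, 2096:
month 2 − 6 = -4, which is month 8 of year 2095 → August 2095.
Day 6 is valid in August, giving August 6, 2095.
Adding 5 months from August 6, 2095:
month 8 + 5 = 13, which is month 1 of year 2096 → January 2096.
Day 6 is valid in January, giving January 6, 2096.

January 6, 2096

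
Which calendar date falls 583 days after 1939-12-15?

July 20, 1941

Adding 583 days from December 15, 1939.
December has 31 days, so 31 − 15 = 16 days remain after December 15, 1939; 583 − 16 = 567 left.
January 1940 has 31 days: 567 − 31 = 536 left.
February 1940 has 29 days (1940 is a leap year): 536 − 29 = 507 left.
March 1940 has 31 days: 507 − 31 = 476 left.
April 1940 has 30 days: 476 − 30 = 446 left.
May 1940 has 31 days: 446 − 31 = 415 left.
June 1940 has 30 days: 415 − 30 = 385 left.
July 1940 has 31 days: 385 − 31 = 354 left.
August 1940 has 31 days: 354 − 31 = 323 left.
September 1940 has 30 days: 323 − 30 = 293 left.
October 1940 has 31 days: 293 − 31 = 262 left.
November 1940 has 30 days: 262 − 30 = 232 left.
December 1940 has 31 days: 232 − 31 = 201 left.
January 1941 has 31 days: 201 − 31 = 170 left.
February 1941 has 28 days (1941 is not a leap year): 170 − 28 = 142 left.
March 1941 has 31 days: 142 − 31 = 111 left.
April 1941 has 30 days: 111 − 30 = 81 left.
May 1941 has 31 days: 81 − 31 = 50 left.
June 1941 has 30 days: 50 − 30 = 20 left.
20 days into July 1941 → July 20, 1941.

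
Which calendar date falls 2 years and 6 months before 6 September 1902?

March 6, 1900

Subtracting 2 years and 6 months from September 6, 1902.
-2 years → 1900; month 9 − 6 = 3 → March 1900.
Day 6 is valid in March, giving March 6, 1900.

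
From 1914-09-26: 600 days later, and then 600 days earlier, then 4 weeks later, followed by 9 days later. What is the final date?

Counting forward 600 days from September 26, 1914:
September has 30 days, so 30 − 26 = 4 days remain after September 26, 1914; 600 − 4 = 596 left.
October 1914 has 31 days: 596 − 31 = 565 left.
November 1914 has 30 days: 565 − 30 = 535 left.
December 1914 has 31 days: 535 − 31 = 504 left.
January 1915 has 31 days: 504 − 31 = 473 left.
February 1915 has 28 days (1915 is not a leap year): 473 − 28 = 445 left.
March 1915 has 31 days: 445 − 31 = 414 left.
April 1915 has 30 days: 414 − 30 = 384 left.
May 1915 has 31 days: 384 − 31 = 353 left.
June 1915 has 30 days: 353 − 30 = 323 left.
July 1915 has 31 days: 323 − 31 = 292 left.
August 1915 has 31 days: 292 − 31 = 261 left.
September 1915 has 30 days: 261 − 30 = 231 left.
October 1915 has 31 days: 231 − 31 = 200 left.
November 1915 has 30 days: 200 − 30 = 170 left.
December 1915 has 31 days: 170 − 31 = 139 left.
January 1916 has 31 days: 139 − 31 = 108 left.
February 1916 has 29 days (1916 is a leap year): 108 − 29 = 79 left.
March 1916 has 31 days: 79 − 31 = 48 left.
April 1916 has 30 days: 48 − 30 = 18 left.
18 days into May 1916 → May 18, 1916.
Counting back 600 days from May 18, 1916:
Going back 18 days from May 18, 1916 reaches the end of the previous month; 600 − 18 = 582 left.
April 1916 has 30 days: 582 − 30 = 552 left.
March 1916 has 31 days: 552 − 31 = 521 left.
February 1916 has 29 days (1916 is a leap year): 521 − 29 = 492 left.
January 1916 has 31 days: 492 − 31 = 461 left.
December 1915 has 31 days: 461 − 31 = 430 left.
November 1915 has 30 days: 430 − 30 = 400 left.
October 1915 has 31 days: 400 − 31 = 369 left.
September 1915 has 30 days: 369 − 30 = 339 left.
August 1915 has 31 days: 339 − 31 = 308 left.
July 1915 has 31 days: 308 − 31 = 277 left.
June 1915 has 30 days: 277 − 30 = 247 left.
May 1915 has 31 days: 247 − 31 = 216 left.
April 1915 has 30 days: 216 − 30 = 186 left.
March 1915 has 31 days: 186 − 31 = 155 left.
February 1915 has 28 days (1915 is not a leap year): 155 − 28 = 127 left.
January 1915 has 31 days: 127 − 31 = 96 left.
December 1914 has 31 days: 96 − 31 = 65 left.
November 1914 has 30 days: 65 − 30 = 35 left.
October 1914 has 31 days: 35 − 31 = 4 left.
September 1914 has 30 days; 30 − 4 = 26 → September 26, 1914.
Adding 4 weeks (= 28 days) from September 26, 1914:
September has 30 days, so 30 − 26 = 4 days remain after September 26, 1914; 28 − 4 = 24 left.
24 days into October 1914 → October 24, 1914.
Counting forward 9 days from October 24, 1914:
October has 31 days, so 31 − 24 = 7 days remain after October 24, 1914; 9 − 7 = 2 left.
2 days into November 1914 → November 2, 1914.

November 2, 1914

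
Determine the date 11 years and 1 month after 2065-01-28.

February 28, 2076

Adding 11 years and 1 month from January 28, 2065.
+11 years → 2076; month 1 + 1 = 2 → February 2076.
Day 28 is valid in February, giving February 28, 2076.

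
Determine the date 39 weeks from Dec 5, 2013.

September 4, 2014

Counting forward 39 weeks = 273 days from December 5, 2013.
December has 31 days, so 31 − 5 = 26 days remain after December 5, 2013; 273 − 26 = 247 left.
January 2014 has 31 days: 247 − 31 = 216 left.
February 2014 has 28 days (2014 is not a leap year): 216 − 28 = 188 left.
March 2014 has 31 days: 188 − 31 = 157 left.
April 2014 has 30 days: 157 − 30 = 127 left.
May 2014 has 31 days: 127 − 31 = 96 left.
June 2014 has 30 days: 96 − 30 = 66 left.
July 2014 has 31 days: 66 − 31 = 35 left.
August 2014 has 31 days: 35 − 31 = 4 left.
4 days into September 2014 → September 4, 2014.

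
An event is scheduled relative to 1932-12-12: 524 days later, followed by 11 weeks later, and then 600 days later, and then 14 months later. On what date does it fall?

Counting forward 524 days from December 12, 1932:
December has 31 days, so 31 − 12 = 19 days remain after December 12, 1932; 524 − 19 = 505 left.
January 1933 has 31 days: 505 − 31 = 474 left.
February 1933 has 28 days (1933 is not a leap year): 474 − 28 = 446 left.
March 1933 has 31 days: 446 − 31 = 415 left.
April 1933 has 30 days: 415 − 30 = 385 left.
May 1933 has 31 days: 385 − 31 = 354 left.
June 1933 has 30 days: 354 − 30 = 324 left.
July 1933 has 31 days: 324 − 31 = 293 left.
August 1933 has 31 days: 293 − 31 = 262 left.
September 1933 has 30 days: 262 − 30 = 232 left.
October 1933 has 31 days: 232 − 31 = 201 left.
November 1933 has 30 days: 201 − 30 = 171 left.
December 1933 has 31 days: 171 − 31 = 140 left.
January 1934 has 31 days: 140 − 31 = 109 left.
February 1934 has 28 days (1934 is not a leap year): 109 − 28 = 81 left.
March 1934 has 31 days: 81 − 31 = 50 left.
April 1934 has 30 days: 50 − 30 = 20 left.
20 days into May 1934 → May 20, 1934.
Advancing 11 weeks (= 77 days) from May 20, 1934:
May has 31 days, so 31 − 20 = 11 days remain after May 20, 1934; 77 − 11 = 66 left.
June 1934 has 30 days: 66 − 30 = 36 left.
July 1934 has 31 days: 36 − 31 = 5 left.
5 days into August 1934 → August 5, 1934.
Advancing 600 days from August 5, 1934:
August has 31 days, so 31 − 5 = 26 days remain after August 5, 1934; 600 − 26 = 574 left.
September 1934 has 30 days: 574 − 30 = 544 left.
October 1934 has 31 days: 544 − 31 = 513 left.
November 1934 has 30 days: 513 − 30 = 483 left.
December 1934 has 31 days: 483 − 31 = 452 left.
January 1935 has 31 days: 452 − 31 = 421 left.
February 1935 has 28 days (1935 is not a leap year): 421 − 28 = 393 left.
March 1935 has 31 days: 393 − 31 = 362 left.
April 1935 has 30 days: 362 − 30 = 332 left.
May 1935 has 31 days: 332 − 31 = 301 left.
June 1935 has 30 days: 301 − 30 = 271 left.
July 1935 has 31 days: 271 − 31 = 240 left.
August 1935 has 31 days: 240 − 31 = 209 left.
September 1935 has 30 days: 209 − 30 = 179 left.
October 1935 has 31 days: 179 − 31 = 148 left.
November 1935 has 30 days: 148 − 30 = 118 left.
December 1935 has 31 days: 118 − 31 = 87 left.
January 1936 has 31 days: 87 − 31 = 56 left.
February 1936 has 29 days (1936 is a leap year): 56 − 29 = 27 left.
27 days into March 1936 → March 27, 1936.
Advancing 14 months from March 27, 1936:
month 3 + 14 = 17, which is month 5 of year 1937 → May 1937.
Day 27 is valid in May, giving May 27, 1937.

May 27, 1937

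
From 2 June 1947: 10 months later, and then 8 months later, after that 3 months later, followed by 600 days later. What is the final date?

Adding 10 months from June 2, 1947:
month 6 + 10 = 16, which is month 4 of year 1948 → April 1948.
Day 2 is valid in April, giving April 2, 1948.
Counting forward 8 months from April 2, 1948:
month 4 + 8 = 12 → December 1948.
Day 2 is valid in December, giving December 2, 1948.
Advancing 3 months from December 2, 1948:
month 12 + 3 = 15, which is month 3 of year 1949 → March 1949.
Day 2 is valid in March, giving March 2, 1949.
Adding 600 days from March 2, 1949:
March has 31 days, so 31 − 2 = 29 days remain after March 2, 1949; 600 − 29 = 571 left.
April 1949 has 30 days: 571 − 30 = 541 left.
May 1949 has 31 days: 541 − 31 = 510 left.
June 1949 has 30 days: 510 − 30 = 480 left.
July 1949 has 31 days: 480 − 31 = 449 left.
August 1949 has 31 days: 449 − 31 = 418 left.
September 1949 has 30 days: 418 − 30 = 388 left.
October 1949 has 31 days: 388 − 31 = 357 left.
November 1949 has 30 days: 357 − 30 = 327 left.
December 1949 has 31 days: 327 − 31 = 296 left.
January 1950 has 31 days: 296 − 31 = 265 left.
February 1950 has 28 days (1950 is not a leap year): 265 − 28 = 237 left.
March 1950 has 31 days: 237 − 31 = 206 left.
April 1950 has 30 days: 206 − 30 = 176 left.
May 1950 has 31 days: 176 − 31 = 145 left.
June 1950 has 30 days: 145 − 30 = 115 left.
July 1950 has 31 days: 115 − 31 = 84 left.
August 1950 has 31 days: 84 − 31 = 53 left.
September 1950 has 30 days: 53 − 30 = 23 left.
23 days into October 1950 → October 23, 1950.

October 23, 1950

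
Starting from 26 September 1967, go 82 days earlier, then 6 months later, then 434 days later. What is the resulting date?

March 15, 1969

Going back 82 days from September 26, 1967:
Going back 26 days from September 26, 1967 reaches the end of the previous month; 82 − 26 = 56 left.
August 1967 has 31 days: 56 − 31 = 25 left.
July 1967 has 31 days; 31 − 25 = 6 → July 6, 1967.
Adding 6 months from July 6, 1967:
month 7 + 6 = 13, which is month 1 of year 1968 → January 1968.
Day 6 is valid in January, giving January 6, 1968.
Advancing 434 days from January 6, 1968:
January has 31 days, so 31 − 6 = 25 days remain after January 6, 1968; 434 − 25 = 409 left.
February 1968 has 29 days (1968 is a leap year): 409 − 29 = 380 left.
March 1968 has 31 days: 380 − 31 = 349 left.
April 1968 has 30 days: 349 − 30 = 319 left.
May 1968 has 31 days: 319 − 31 = 288 left.
June 1968 has 30 days: 288 − 30 = 258 left.
July 1968 has 31 days: 258 − 31 = 227 left.
August 1968 has 31 days: 227 − 31 = 196 left.
September 1968 has 30 days: 196 − 30 = 166 left.
October 1968 has 31 days: 166 − 31 = 135 left.
November 1968 has 30 days: 135 − 30 = 105 left.
December 1968 has 31 days: 105 − 31 = 74 left.
January 1969 has 31 days: 74 − 31 = 43 left.
February 1969 has 28 days (1969 is not a leap year): 43 − 28 = 15 left.
15 days into March 1969 → March 15, 1969.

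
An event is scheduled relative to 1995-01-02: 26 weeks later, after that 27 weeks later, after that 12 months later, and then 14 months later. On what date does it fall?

Counting forward 26 weeks (= 182 days) from January 2, 1995:
January has 31 days, so 31 − 2 = 29 days remain after January 2, 1995; 182 − 29 = 153 left.
February 1995 has 28 days (1995 is not a leap year): 153 − 28 = 125 left.
March 1995 has 31 days: 125 − 31 = 94 left.
April 1995 has 30 days: 94 − 30 = 64 left.
May 1995 has 31 days: 64 − 31 = 33 left.
June 1995 has 30 days: 33 − 30 = 3 left.
3 days into July 1995 → July 3, 1995.
Advancing 27 weeks (= 189 days) from July 3, 1995:
July has 31 days, so 31 − 3 = 28 days remain after July 3, 1995; 189 − 28 = 161 left.
August 1995 has 31 days: 161 − 31 = 130 left.
September 1995 has 30 days: 130 − 30 = 100 left.
October 1995 has 31 days: 100 − 31 = 69 left.
November 1995 has 30 days: 69 − 30 = 39 left.
December 1995 has 31 days: 39 − 31 = 8 left.
8 days into January 1996 → January 8, 1996.
Advancing 12 months from January 8, 1996:
month 1 + 12 = 13, which is month 1 of year 1997 → January 1997.
Day 8 is valid in January, giving January 8, 1997.
Adding 14 months from January 8, 1997:
month 1 + 14 = 15, which is month 3 of year 1998 → March 1998.
Day 8 is valid in March, giving March 8, 1998.

March 8, 1998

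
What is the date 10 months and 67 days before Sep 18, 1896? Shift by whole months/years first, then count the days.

Subtracting 10 months and 67 days from September 18, 1896: first the month/year part, then the days.
month 9 − 10 = -1, which is month 11 of year 1895 → November 1895.
Day 18 is valid in November, giving November 18, 1895.
Now subtract 67 days from November 18, 1895.
Going back 18 days from November 18, 1895 reaches the end of the previous month; 67 − 18 = 49 left.
October 1895 has 31 days: 49 − 31 = 18 left.
September 1895 has 30 days; 30 − 18 = 12 → September 12, 1895.

September 12, 1895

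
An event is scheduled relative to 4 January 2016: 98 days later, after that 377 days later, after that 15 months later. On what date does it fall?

July 23, 2018

Counting forward 98 days from January 4, 2016:
January has 31 days, so 31 − 4 = 27 days remain after January 4, 2016; 98 − 27 = 71 left.
February 2016 has 29 days (2016 is a leap year): 71 − 29 = 42 left.
March 2016 has 31 days: 42 − 31 = 11 left.
11 days into April 2016 → April 11, 2016.
Adding 377 days from April 11, 2016:
April has 30 days, so 30 − 11 = 19 days remain after April 11, 2016; 377 − 19 = 358 left.
May 2016 has 31 days: 358 − 31 = 327 left.
June 2016 has 30 days: 327 − 30 = 297 left.
July 2016 has 31 days: 297 − 31 = 266 left.
August 2016 has 31 days: 266 − 31 = 235 left.
September 2016 has 30 days: 235 − 30 = 205 left.
October 2016 has 31 days: 205 − 31 = 174 left.
November 2016 has 30 days: 174 − 30 = 144 left.
December 2016 has 31 days: 144 − 31 = 113 left.
January 2017 has 31 days: 113 − 31 = 82 left.
February 2017 has 28 days (2017 is not a leap year): 82 − 28 = 54 left.
March 2017 has 31 days: 54 − 31 = 23 left.
23 days into April 2017 → April 23, 2017.
Adding 15 months from April 23, 2017:
month 4 + 15 = 19, which is month 7 of year 2018 → July 2018.
Day 23 is valid in July, giving July 23, 2018.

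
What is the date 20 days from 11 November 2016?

Counting forward 20 days from November 11, 2016.
November has 30 days, so 30 − 11 = 19 days remain after November 11, 2016; 20 − 19 = 1 left.
1 day into December 2016 → December 1, 2016.

December 1, 2016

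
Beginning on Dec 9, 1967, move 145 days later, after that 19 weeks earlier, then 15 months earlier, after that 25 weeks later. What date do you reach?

March 15, 1967

Advancing 145 days from December 9, 1967:
December has 31 days, so 31 − 9 = 22 days remain after December 9, 1967; 145 − 22 = 123 left.
January 1968 has 31 days: 123 − 31 = 92 left.
February 1968 has 29 days (1968 is a leap year): 92 − 29 = 63 left.
March 1968 has 31 days: 63 − 31 = 32 left.
April 1968 has 30 days: 32 − 30 = 2 left.
2 days into May 1968 → May 2, 1968.
Counting back 19 weeks (= 133 days) from May 2, 1968:
Going back 2 days from May 2, 1968 reaches the end of the previous month; 133 − 2 = 131 left.
April 1968 has 30 days: 131 − 30 = 101 left.
March 1968 has 31 days: 101 − 31 = 70 left.
February 1968 has 29 days (1968 is a leap year): 70 − 29 = 41 left.
January 1968 has 31 days: 41 − 31 = 10 left.
December 1967 has 31 days; 31 − 10 = 21 → December 21, 1967.
Going back 15 months from December 21, 1967:
month 12 − 15 = -3, which is month 9 of year 1966 → September 1966.
Day 21 is valid in September, giving September 21, 1966.
Advancing 25 weeks (= 175 days) from September 21, 1966:
September has 30 days, so 30 − 21 = 9 days remain after September 21, 1966; 175 − 9 = 166 left.
October 1966 has 31 days: 166 − 31 = 135 left.
November 1966 has 30 days: 135 − 30 = 105 left.
December 1966 has 31 days: 105 − 31 = 74 left.
January 1967 has 31 days: 74 − 31 = 43 left.
February 1967 has 28 days (1967 is not a leap year): 43 − 28 = 15 left.
15 days into March 1967 → March 15, 1967.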